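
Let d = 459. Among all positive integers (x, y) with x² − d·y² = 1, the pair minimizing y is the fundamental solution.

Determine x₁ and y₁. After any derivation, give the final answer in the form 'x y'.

499850 23331

√459 → a₀=21, period (2,2,1,4,21,4,1,2,2,42); ℓ=10 even so k=9
i=0: a=21 ⇒ p=21, q=1
i=1: a=2 ⇒ p=43, q=2
…
i=3: a=1 ⇒ p=150, q=7
…
i=6: a=4 ⇒ p=60695, q=2833
…
i=8: a=2 ⇒ p=212079, q=9899
i=9: a=2 ⇒ p=499850, q=23331
→ (499850, 23331).  Check: 499850²=249850022500, 459·23331²=249850022499, difference 1.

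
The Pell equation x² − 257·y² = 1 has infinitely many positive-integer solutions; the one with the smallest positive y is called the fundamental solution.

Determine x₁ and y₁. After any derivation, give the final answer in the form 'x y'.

513 32

[16; 32] for √257; ℓ=1 ⇒ convergent index 1
i=0: a=16 ⇒ p=16, q=1
i=1: a=32 ⇒ p=513, q=32
(x₁, y₁) = (513, 32);  513² − 257·32² = 1 ✓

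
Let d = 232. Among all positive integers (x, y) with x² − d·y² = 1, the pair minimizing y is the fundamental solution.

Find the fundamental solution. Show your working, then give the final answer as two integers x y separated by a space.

√232 = [15; 4,3,7,3,4,30, …], period ℓ=6 (even) → k=5
step 0: (15, 1)  from 15·(1,0) + (0,1)
…
step 2: (198, 13)  from 3·(61,4) + (15,1)
step 3: (1447, 95)  from 7·(198,13) + (61,4)
step 4: (4539, 298)  from 3·(1447,95) + (198,13)
step 5: (19603, 1287)  from 4·(4539,298) + (1447,95)
(x₁, y₁) = (19603, 1287);  19603² − 232·1287² = 1 ✓

19603 1287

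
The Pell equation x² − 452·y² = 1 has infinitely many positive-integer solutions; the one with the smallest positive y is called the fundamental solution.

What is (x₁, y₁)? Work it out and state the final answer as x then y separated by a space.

1204353 56648

√452 → a₀=21, period (3,1,5,3,10,3,5,1,3,42); ℓ=10 even so k=9
a_0=21:  p_0=21·1+0=21,  q_0=21·0+1=1
a_1=3:  p_1=3·21+1=64,  q_1=3·1+0=3
a_2=1:  p_2=1·64+21=85,  q_2=1·3+1=4
…
a_8=1:  p_8=1·263904+49579=313483,  q_8=1·12413+2332=14745
a_9=3:  p_9=3·313483+263904=1204353,  q_9=3·14745+12413=56648
fundamental: x₁=1204353, y₁=56648  (since 1450466148609 − 452·3208995904 = 1)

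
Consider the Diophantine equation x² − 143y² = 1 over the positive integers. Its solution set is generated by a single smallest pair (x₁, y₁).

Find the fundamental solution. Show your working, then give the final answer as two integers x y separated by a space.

√143 = [11; 1,22, …], period ℓ=2 (even) → k=1
a_0=11:  p_0=11·1+0=11,  q_0=11·0+1=1
a_1=1:  p_1=1·11+1=12,  q_1=1·1+0=1
→ (12, 1).  Check: 12²=144, 143·1²=143, difference 1.

12 1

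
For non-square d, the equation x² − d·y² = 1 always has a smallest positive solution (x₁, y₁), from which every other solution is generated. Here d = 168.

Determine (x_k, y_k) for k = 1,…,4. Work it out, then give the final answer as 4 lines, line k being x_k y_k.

[12; 1,24] for √168; ℓ=2 ⇒ convergent index 1
step 0: (12, 1)  from 12·(1,0) + (0,1)
step 1: (13, 1)  from 1·(12,1) + (1,0)
→ (13, 1).  Check: 13²=169, 168·1²=168, difference 1.
(13+1√168)^2 = 337 + 26√168
(13+1√168)^3 = 8749 + 675√168
(13+1√168)^4 = 227137 + 17524√168

13 1
337 26
8749 675
227137 17524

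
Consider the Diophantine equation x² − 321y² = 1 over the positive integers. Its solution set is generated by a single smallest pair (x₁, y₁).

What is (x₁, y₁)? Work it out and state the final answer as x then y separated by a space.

√321 → a₀=17, period (1,10,1,34); ℓ=4 even so k=3
k=0  a_k=17  p_k/q_k = 17/1
k=1  a_k=1  p_k/q_k = 18/1
k=2  a_k=10  p_k/q_k = 197/11
k=3  a_k=1  p_k/q_k = 215/12
fundamental: x₁=215, y₁=12  (since 46225 − 321·144 = 1)

215 12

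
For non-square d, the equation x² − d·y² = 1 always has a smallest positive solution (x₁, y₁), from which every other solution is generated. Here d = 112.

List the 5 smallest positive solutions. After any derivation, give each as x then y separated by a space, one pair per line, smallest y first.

127 12
32257 3048
8193151 774180
2081028097 196638672
528572943487 49945448508

[10; 1,1,2,1,1,20] for √112; ℓ=6 ⇒ convergent index 5
step 0: (10, 1)  from 10·(1,0) + (0,1)
…
step 2: (21, 2)  from 1·(11,1) + (10,1)
step 3: (53, 5)  from 2·(21,2) + (11,1)
step 4: (74, 7)  from 1·(53,5) + (21,2)
step 5: (127, 12)  from 1·(74,7) + (53,5)
fundamental: x₁=127, y₁=12  (since 16129 − 112·144 = 1)
(127+12√112)^2 = 32257 + 3048√112
(127+12√112)^3 = 8193151 + 774180√112
(127+12√112)^4 = 2081028097 + 196638672√112
(127+12√112)^5 = 528572943487 + 49945448508√112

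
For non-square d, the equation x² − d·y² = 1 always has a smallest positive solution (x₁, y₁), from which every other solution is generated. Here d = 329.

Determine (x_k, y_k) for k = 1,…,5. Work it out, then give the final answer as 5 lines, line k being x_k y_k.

2376415 131016
11294696504449 622696775280
53681772387237964255 2959571914453911384
255140338255224918953587201 14066342182173360946441440
1212638653869526969777790618564575 66854933113696055535160815363816

d=329: √d = [18; 7,4,2,1,1,4,1,1,2,4,7,36] (ℓ=12, even), read p_11/q_11
i=0: a=18 ⇒ p=18, q=1
i=1: a=7 ⇒ p=127, q=7
…
i=3: a=2 ⇒ p=1179, q=65
i=4: a=1 ⇒ p=1705, q=94
i=5: a=1 ⇒ p=2884, q=159
i=6: a=4 ⇒ p=13241, q=730
i=7: a=1 ⇒ p=16125, q=889
i=8: a=1 ⇒ p=29366, q=1619
…
i=10: a=4 ⇒ p=328794, q=18127
i=11: a=7 ⇒ p=2376415, q=131016
(x₁, y₁) = (2376415, 131016);  2376415² − 329·131016² = 1 ✓
(2376415+131016√329)^2 = 11294696504449 + 622696775280√329
(2376415+131016√329)^3 = 53681772387237964255 + 2959571914453911384√329
(2376415+131016√329)^4 = 255140338255224918953587201 + 14066342182173360946441440√329
(2376415+131016√329)^5 = 1212638653869526969777790618564575 + 66854933113696055535160815363816√329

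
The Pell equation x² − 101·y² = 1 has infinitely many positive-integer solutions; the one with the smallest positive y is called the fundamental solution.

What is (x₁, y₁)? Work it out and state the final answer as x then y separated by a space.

201 20

√101 → a₀=10, period (20); ℓ=1 odd so k=1
step 0: (10, 1)  from 10·(1,0) + (0,1)
step 1: (201, 20)  from 20·(10,1) + (1,0)
(x₁, y₁) = (201, 20);  201² − 101·20² = 1 ✓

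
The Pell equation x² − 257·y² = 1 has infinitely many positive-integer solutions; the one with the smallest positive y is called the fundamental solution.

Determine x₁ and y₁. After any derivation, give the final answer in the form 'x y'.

513 32

d=257: √d = [16; 32] (ℓ=1, odd), read p_1/q_1
step 0: (16, 1)  from 16·(1,0) + (0,1)
step 1: (513, 32)  from 32·(16,1) + (1,0)
(x₁, y₁) = (513, 32);  513² − 257·32² = 1 ✓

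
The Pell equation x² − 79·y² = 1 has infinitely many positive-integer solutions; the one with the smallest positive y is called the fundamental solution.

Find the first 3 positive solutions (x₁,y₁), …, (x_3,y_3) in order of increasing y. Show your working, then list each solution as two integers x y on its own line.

80 9
12799 1440
2047760 230391

√79 = [8; 1,7,1,16, …], period ℓ=4 (even) → k=3
i=0: a=8 ⇒ p=8, q=1
i=1: a=1 ⇒ p=9, q=1
i=2: a=7 ⇒ p=71, q=8
i=3: a=1 ⇒ p=80, q=9
fundamental: x₁=80, y₁=9  (since 6400 − 79·81 = 1)
(80+9√79)^2 = 12799 + 1440√79
(80+9√79)^3 = 2047760 + 230391√79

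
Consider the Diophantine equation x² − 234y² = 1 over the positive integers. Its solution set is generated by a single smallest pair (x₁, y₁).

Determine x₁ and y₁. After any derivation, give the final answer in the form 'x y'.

√234 = [15; 3,2,1,2,1,2,3,30, …], period ℓ=8 (even) → k=7
i=0: a=15 ⇒ p=15, q=1
i=1: a=3 ⇒ p=46, q=3
…
i=3: a=1 ⇒ p=153, q=10
…
i=5: a=1 ⇒ p=566, q=37
i=6: a=2 ⇒ p=1545, q=101
i=7: a=3 ⇒ p=5201, q=340
(x₁, y₁) = (5201, 340);  5201² − 234·340² = 1 ✓

5201 340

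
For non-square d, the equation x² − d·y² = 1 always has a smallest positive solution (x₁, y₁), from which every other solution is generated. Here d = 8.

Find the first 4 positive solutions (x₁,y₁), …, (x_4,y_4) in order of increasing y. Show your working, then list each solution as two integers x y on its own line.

d=8: √d = [2; 1,4] (ℓ=2, even), read p_1/q_1
a_0=2:  p_0=2·1+0=2,  q_0=2·0+1=1
a_1=1:  p_1=1·2+1=3,  q_1=1·1+0=1
(x₁, y₁) = (3, 1);  3² − 8·1² = 1 ✓
(3+1√8)^2 = 17 + 6√8
(3+1√8)^3 = 99 + 35√8
(3+1√8)^4 = 577 + 204√8

3 1
17 6
99 35
577 204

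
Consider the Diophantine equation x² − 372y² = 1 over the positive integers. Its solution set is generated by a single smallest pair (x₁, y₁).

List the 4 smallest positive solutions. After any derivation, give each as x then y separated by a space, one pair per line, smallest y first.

√372 = [19; 3,2,12,2,3,38, …], period ℓ=6 (even) → k=5
step 0: (19, 1)  from 19·(1,0) + (0,1)
step 1: (58, 3)  from 3·(19,1) + (1,0)
step 2: (135, 7)  from 2·(58,3) + (19,1)
step 3: (1678, 87)  from 12·(135,7) + (58,3)
step 4: (3491, 181)  from 2·(1678,87) + (135,7)
step 5: (12151, 630)  from 3·(3491,181) + (1678,87)
(x₁, y₁) = (12151, 630);  12151² − 372·630² = 1 ✓
n=2: (12151,630)∘(12151,630) = (12151·12151+372·630·630, 12151·630+630·12151) = (295293601,15310260)
n=3: (295293601,15310260)∘(12151,630) = (12151·295293601+372·630·15310260, 12151·15310260+630·295293601) = (7176225079351,372069937890)
n=4: (7176225079351,372069937890)∘(12151,630) = (12151·7176225079351+372·630·372069937890, 12151·372069937890+630·7176225079351) = (174396621583094401,9042043615292520)

12151 630
295293601 15310260
7176225079351 372069937890
174396621583094401 9042043615292520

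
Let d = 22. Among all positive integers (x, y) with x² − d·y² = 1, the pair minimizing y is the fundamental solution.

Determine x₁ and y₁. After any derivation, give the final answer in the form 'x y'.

197 42

√22 → a₀=4, period (1,2,4,2,1,8); ℓ=6 even so k=5
k=0  a_k=4  p_k/q_k = 4/1
k=1  a_k=1  p_k/q_k = 5/1
…
k=4  a_k=2  p_k/q_k = 136/29
k=5  a_k=1  p_k/q_k = 197/42
→ (197, 42).  Check: 197²=38809, 22·42²=38808, difference 1.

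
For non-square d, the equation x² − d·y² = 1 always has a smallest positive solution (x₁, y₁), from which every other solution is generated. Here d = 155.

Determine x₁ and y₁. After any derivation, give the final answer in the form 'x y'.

249 20

[12; 2,4,2,24] for √155; ℓ=4 ⇒ convergent index 3
i=0: a=12 ⇒ p=12, q=1
i=1: a=2 ⇒ p=25, q=2
i=2: a=4 ⇒ p=112, q=9
i=3: a=2 ⇒ p=249, q=20
→ (249, 20).  Check: 249²=62001, 155·20²=62000, difference 1.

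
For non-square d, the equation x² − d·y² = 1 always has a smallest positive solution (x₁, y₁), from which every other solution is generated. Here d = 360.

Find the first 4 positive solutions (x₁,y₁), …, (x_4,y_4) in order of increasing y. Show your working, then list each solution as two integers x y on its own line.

19 1
721 38
27379 1443
1039681 54796

√360 → a₀=18, period (1,36); ℓ=2 even so k=1
k=0  a_k=18  p_k/q_k = 18/1
k=1  a_k=1  p_k/q_k = 19/1
fundamental: x₁=19, y₁=1  (since 361 − 360·1 = 1)
n=2: (19,1)∘(19,1) = (19·19+360·1·1, 19·1+1·19) = (721,38)
n=3: (721,38)∘(19,1) = (19·721+360·1·38, 19·38+1·721) = (27379,1443)
n=4: (27379,1443)∘(19,1) = (19·27379+360·1·1443, 19·1443+1·27379) = (1039681,54796)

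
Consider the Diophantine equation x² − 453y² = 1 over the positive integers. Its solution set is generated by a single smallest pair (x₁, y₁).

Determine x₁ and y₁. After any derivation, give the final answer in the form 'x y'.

[21; 3,1,1,10,14,10,1,1,3,42] for √453; ℓ=10 ⇒ convergent index 9
i=0: a=21 ⇒ p=21, q=1
i=1: a=3 ⇒ p=64, q=3
…
i=5: a=14 ⇒ p=22199, q=1043
i=6: a=10 ⇒ p=223565, q=10504
…
i=8: a=1 ⇒ p=469329, q=22051
i=9: a=3 ⇒ p=1653751, q=77700
(x₁, y₁) = (1653751, 77700);  1653751² − 453·77700² = 1 ✓

1653751 77700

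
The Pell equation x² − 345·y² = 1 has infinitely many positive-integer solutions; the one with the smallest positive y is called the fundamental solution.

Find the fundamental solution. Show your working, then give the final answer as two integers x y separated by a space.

6761 364

√345 → a₀=18, period (1,1,2,1,6,1,2,1,1,36); ℓ=10 even so k=9
k=0  a_k=18  p_k/q_k = 18/1
k=1  a_k=1  p_k/q_k = 19/1
…
k=3  a_k=2  p_k/q_k = 93/5
…
k=7  a_k=2  p_k/q_k = 2879/155
k=8  a_k=1  p_k/q_k = 3882/209
k=9  a_k=1  p_k/q_k = 6761/364
→ (6761, 364).  Check: 6761²=45711121, 345·364²=45711120, difference 1.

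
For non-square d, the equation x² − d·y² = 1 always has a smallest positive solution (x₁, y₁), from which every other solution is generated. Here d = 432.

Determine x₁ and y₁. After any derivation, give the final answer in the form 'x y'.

1351 65

√432 = [20; 1,3,1,1,1,3,1,40, …], period ℓ=8 (even) → k=7
a_0=20:  p_0=20·1+0=20,  q_0=20·0+1=1
a_1=1:  p_1=1·20+1=21,  q_1=1·1+0=1
…
a_3=1:  p_3=1·83+21=104,  q_3=1·4+1=5
a_4=1:  p_4=1·104+83=187,  q_4=1·5+4=9
a_5=1:  p_5=1·187+104=291,  q_5=1·9+5=14
a_6=3:  p_6=3·291+187=1060,  q_6=3·14+9=51
a_7=1:  p_7=1·1060+291=1351,  q_7=1·51+14=65
fundamental: x₁=1351, y₁=65  (since 1825201 − 432·4225 = 1)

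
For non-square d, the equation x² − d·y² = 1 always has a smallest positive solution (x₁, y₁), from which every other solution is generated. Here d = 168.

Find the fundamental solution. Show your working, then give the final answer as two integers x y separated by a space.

13 1

√168 = [12; 1,24, …], period ℓ=2 (even) → k=1
i=0: a=12 ⇒ p=12, q=1
i=1: a=1 ⇒ p=13, q=1
(x₁, y₁) = (13, 1);  13² − 168·1² = 1 ✓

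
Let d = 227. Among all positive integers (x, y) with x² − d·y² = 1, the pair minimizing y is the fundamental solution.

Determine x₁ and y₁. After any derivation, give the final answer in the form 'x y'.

√227 = [15; 15,30, …], period ℓ=2 (even) → k=1
k=0  a_k=15  p_k/q_k = 15/1
k=1  a_k=15  p_k/q_k = 226/15
→ (226, 15).  Check: 226²=51076, 227·15²=51075, difference 1.

226 15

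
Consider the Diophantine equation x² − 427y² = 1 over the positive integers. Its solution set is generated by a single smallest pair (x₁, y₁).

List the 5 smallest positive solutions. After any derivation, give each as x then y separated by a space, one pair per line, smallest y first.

62 3
7687 372
953126 46125
118179937 5719128
14653359062 709125747

√427 = [20; 1,1,1,40, …], period ℓ=4 (even) → k=3
a_0=20:  p_0=20·1+0=20,  q_0=20·0+1=1
a_1=1:  p_1=1·20+1=21,  q_1=1·1+0=1
a_2=1:  p_2=1·21+20=41,  q_2=1·1+1=2
a_3=1:  p_3=1·41+21=62,  q_3=1·2+1=3
fundamental: x₁=62, y₁=3  (since 3844 − 427·9 = 1)
(x_2, y_2) = (62·62 + 427·3·3, 62·3 + 3·62) = (7687, 372)
(x_3, y_3) = (62·7687 + 427·3·372, 62·372 + 3·7687) = (953126, 46125)
(x_4, y_4) = (62·953126 + 427·3·46125, 62·46125 + 3·953126) = (118179937, 5719128)
(x_5, y_5) = (62·118179937 + 427·3·5719128, 62·5719128 + 3·118179937) = (14653359062, 709125747)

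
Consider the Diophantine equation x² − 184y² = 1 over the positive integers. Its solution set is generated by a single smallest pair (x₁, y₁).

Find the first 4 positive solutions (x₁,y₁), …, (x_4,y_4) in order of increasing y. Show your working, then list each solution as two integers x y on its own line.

24335 1794
1184384449 87313980
57643991108495 4249571404806
2805533046066067201 206826640184594040

[13; 1,1,3,2,1,2,1,2,3,1,1,26] for √184; ℓ=12 ⇒ convergent index 11
k=0  a_k=13  p_k/q_k = 13/1
…
k=5  a_k=1  p_k/q_k = 312/23
k=6  a_k=2  p_k/q_k = 841/62
…
k=10  a_k=1  p_k/q_k = 13741/1013
k=11  a_k=1  p_k/q_k = 24335/1794
(x₁, y₁) = (24335, 1794);  24335² − 184·1794² = 1 ✓
n=2: (24335,1794)∘(24335,1794) = (24335·24335+184·1794·1794, 24335·1794+1794·24335) = (1184384449,87313980)
n=3: (1184384449,87313980)∘(24335,1794) = (24335·1184384449+184·1794·87313980, 24335·87313980+1794·1184384449) = (57643991108495,4249571404806)
n=4: (57643991108495,4249571404806)∘(24335,1794) = (24335·57643991108495+184·1794·4249571404806, 24335·4249571404806+1794·57643991108495) = (2805533046066067201,206826640184594040)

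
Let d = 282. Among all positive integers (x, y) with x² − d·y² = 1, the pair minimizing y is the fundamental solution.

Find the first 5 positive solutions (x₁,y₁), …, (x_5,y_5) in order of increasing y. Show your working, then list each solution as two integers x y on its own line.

√282 = [16; 1,3,1,4,1,3,1,32, …], period ℓ=8 (even) → k=7
i=0: a=16 ⇒ p=16, q=1
i=1: a=1 ⇒ p=17, q=1
…
i=4: a=4 ⇒ p=403, q=24
i=5: a=1 ⇒ p=487, q=29
i=6: a=3 ⇒ p=1864, q=111
i=7: a=1 ⇒ p=2351, q=140
→ (2351, 140).  Check: 2351²=5527201, 282·140²=5527200, difference 1.
(2351+140√282)^2 = 11054401 + 658280√282
(2351+140√282)^3 = 51977791151 + 3095232420√282
(2351+140√282)^4 = 244399562937601 + 14553782180560√282
(2351+140√282)^5 = 1149166692954808751 + 68431880717760700√282

2351 140
11054401 658280
51977791151 3095232420
244399562937601 14553782180560
1149166692954808751 68431880717760700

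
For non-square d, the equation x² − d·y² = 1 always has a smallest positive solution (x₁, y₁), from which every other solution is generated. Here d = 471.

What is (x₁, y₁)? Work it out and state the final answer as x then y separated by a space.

√471 = [21; 1,2,2,1,3,…,2,1,42, …], period ℓ=14 (even) → k=13
step 0: (21, 1)  from 21·(1,0) + (0,1)
…
step 2: (65, 3)  from 2·(22,1) + (21,1)
…
step 7: (48809, 2249)  from 14·(3429,158) + (803,37)
…
step 11: (2331742, 107441)  from 2·(843469,38865) + (644804,29711)
step 12: (5506953, 253747)  from 2·(2331742,107441) + (843469,38865)
step 13: (7838695, 361188)  from 1·(5506953,253747) + (2331742,107441)
(x₁, y₁) = (7838695, 361188);  7838695² − 471·361188² = 1 ✓

7838695 361188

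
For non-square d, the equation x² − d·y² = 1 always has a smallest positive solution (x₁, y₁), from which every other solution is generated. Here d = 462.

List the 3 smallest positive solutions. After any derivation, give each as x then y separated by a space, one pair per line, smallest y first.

43 2
3697 172
317899 14790

√462 = [21; 2,42, …], period ℓ=2 (even) → k=1
a_0=21:  p_0=21·1+0=21,  q_0=21·0+1=1
a_1=2:  p_1=2·21+1=43,  q_1=2·1+0=2
(x₁, y₁) = (43, 2);  43² − 462·2² = 1 ✓
(43+2√462)^2 = 3697 + 172√462
(43+2√462)^3 = 317899 + 14790√462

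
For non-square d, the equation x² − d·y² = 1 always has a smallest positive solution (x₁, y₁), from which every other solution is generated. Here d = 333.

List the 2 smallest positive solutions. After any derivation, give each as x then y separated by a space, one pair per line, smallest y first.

73 4
10657 584

√333 = [18; 4,36, …], period ℓ=2 (even) → k=1
step 0: (18, 1)  from 18·(1,0) + (0,1)
step 1: (73, 4)  from 4·(18,1) + (1,0)
(x₁, y₁) = (73, 4);  73² − 333·4² = 1 ✓
(x_2, y_2) = (73·73 + 333·4·4, 73·4 + 4·73) = (10657, 584)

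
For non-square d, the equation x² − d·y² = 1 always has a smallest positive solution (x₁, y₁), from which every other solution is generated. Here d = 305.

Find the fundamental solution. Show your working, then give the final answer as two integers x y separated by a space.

489 28

√305 → a₀=17, period (2,6,2,34); ℓ=4 even so k=3
k=0  a_k=17  p_k/q_k = 17/1
k=1  a_k=2  p_k/q_k = 35/2
k=2  a_k=6  p_k/q_k = 227/13
k=3  a_k=2  p_k/q_k = 489/28
→ (489, 28).  Check: 489²=239121, 305·28²=239120, difference 1.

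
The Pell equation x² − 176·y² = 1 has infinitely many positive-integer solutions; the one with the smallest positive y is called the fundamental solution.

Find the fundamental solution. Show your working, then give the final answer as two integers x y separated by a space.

[13; 3,1,3,26] for √176; ℓ=4 ⇒ convergent index 3
k=0  a_k=13  p_k/q_k = 13/1
k=1  a_k=3  p_k/q_k = 40/3
k=2  a_k=1  p_k/q_k = 53/4
k=3  a_k=3  p_k/q_k = 199/15
→ (199, 15).  Check: 199²=39601, 176·15²=39600, difference 1.

199 15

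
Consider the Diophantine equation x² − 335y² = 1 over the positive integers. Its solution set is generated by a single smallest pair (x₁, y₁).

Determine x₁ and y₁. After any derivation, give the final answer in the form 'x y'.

d=335: √d = [18; 3,3,3,36] (ℓ=4, even), read p_3/q_3
step 0: (18, 1)  from 18·(1,0) + (0,1)
step 1: (55, 3)  from 3·(18,1) + (1,0)
step 2: (183, 10)  from 3·(55,3) + (18,1)
step 3: (604, 33)  from 3·(183,10) + (55,3)
fundamental: x₁=604, y₁=33  (since 364816 − 335·1089 = 1)

604 33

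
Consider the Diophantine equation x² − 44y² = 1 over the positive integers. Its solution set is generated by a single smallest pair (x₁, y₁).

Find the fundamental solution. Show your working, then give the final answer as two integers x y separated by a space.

199 30

[6; 1,1,1,2,1,1,1,12] for √44; ℓ=8 ⇒ convergent index 7
k=0  a_k=6  p_k/q_k = 6/1
k=1  a_k=1  p_k/q_k = 7/1
…
k=4  a_k=2  p_k/q_k = 53/8
…
k=6  a_k=1  p_k/q_k = 126/19
k=7  a_k=1  p_k/q_k = 199/30
→ (199, 30).  Check: 199²=39601, 44·30²=39600, difference 1.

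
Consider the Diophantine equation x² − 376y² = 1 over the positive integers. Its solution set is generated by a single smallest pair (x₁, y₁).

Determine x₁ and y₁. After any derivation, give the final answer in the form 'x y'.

[19; 2,1,1,3,1,…,1,2,38] for √376; ℓ=16 ⇒ convergent index 15
i=0: a=19 ⇒ p=19, q=1
i=1: a=2 ⇒ p=39, q=2
i=2: a=1 ⇒ p=58, q=3
…
i=4: a=3 ⇒ p=349, q=18
i=5: a=1 ⇒ p=446, q=23
i=6: a=2 ⇒ p=1241, q=64
…
i=8: a=4 ⇒ p=12953, q=668
…
i=10: a=2 ⇒ p=70621, q=3642
i=11: a=1 ⇒ p=99455, q=5129
…
i=14: a=1 ⇒ p=837427, q=43187
i=15: a=2 ⇒ p=2143295, q=110532
(x₁, y₁) = (2143295, 110532);  2143295² − 376·110532² = 1 ✓

2143295 110532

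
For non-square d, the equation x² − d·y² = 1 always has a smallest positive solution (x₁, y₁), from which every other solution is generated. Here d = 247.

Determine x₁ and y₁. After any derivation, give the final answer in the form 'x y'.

√247 = [15; 1,2,1,1,9,1,9,1,1,2,1,30, …], period ℓ=12 (even) → k=11
a_0=15:  p_0=15·1+0=15,  q_0=15·0+1=1
…
a_2=2:  p_2=2·16+15=47,  q_2=2·1+1=3
…
a_4=1:  p_4=1·63+47=110,  q_4=1·4+3=7
a_5=9:  p_5=9·110+63=1053,  q_5=9·7+4=67
…
a_7=9:  p_7=9·1163+1053=11520,  q_7=9·74+67=733
…
a_9=1:  p_9=1·12683+11520=24203,  q_9=1·807+733=1540
a_10=2:  p_10=2·24203+12683=61089,  q_10=2·1540+807=3887
a_11=1:  p_11=1·61089+24203=85292,  q_11=1·3887+1540=5427
(x₁, y₁) = (85292, 5427);  85292² − 247·5427² = 1 ✓

85292 5427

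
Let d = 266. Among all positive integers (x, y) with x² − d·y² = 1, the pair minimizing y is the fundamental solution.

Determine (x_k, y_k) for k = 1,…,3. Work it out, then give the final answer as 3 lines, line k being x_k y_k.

√266 → a₀=16, period (3,4,3,32); ℓ=4 even so k=3
i=0: a=16 ⇒ p=16, q=1
…
i=2: a=4 ⇒ p=212, q=13
i=3: a=3 ⇒ p=685, q=42
→ (685, 42).  Check: 685²=469225, 266·42²=469224, difference 1.
n=2: (685,42)∘(685,42) = (685·685+266·42·42, 685·42+42·685) = (938449,57540)
n=3: (938449,57540)∘(685,42) = (685·938449+266·42·57540, 685·57540+42·938449) = (1285674445,78829758)

685 42
938449 57540
1285674445 78829758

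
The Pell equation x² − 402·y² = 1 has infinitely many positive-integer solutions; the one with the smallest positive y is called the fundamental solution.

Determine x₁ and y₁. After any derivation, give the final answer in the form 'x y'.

√402 → a₀=20, period (20,40); ℓ=2 even so k=1
i=0: a=20 ⇒ p=20, q=1
i=1: a=20 ⇒ p=401, q=20
fundamental: x₁=401, y₁=20  (since 160801 − 402·400 = 1)

401 20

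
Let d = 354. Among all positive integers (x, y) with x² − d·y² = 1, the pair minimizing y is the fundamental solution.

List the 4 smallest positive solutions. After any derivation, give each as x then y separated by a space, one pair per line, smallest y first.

258065 13716
133195088449 7079239080
68745981000924305 3653807666346684
35481863173873866451201 1885839750824434773840

[18; 1,4,2,2,18,2,2,4,1,36] for √354; ℓ=10 ⇒ convergent index 9
k=0  a_k=18  p_k/q_k = 18/1
…
k=2  a_k=4  p_k/q_k = 94/5
k=3  a_k=2  p_k/q_k = 207/11
k=4  a_k=2  p_k/q_k = 508/27
k=5  a_k=18  p_k/q_k = 9351/497
k=6  a_k=2  p_k/q_k = 19210/1021
k=7  a_k=2  p_k/q_k = 47771/2539
k=8  a_k=4  p_k/q_k = 210294/11177
k=9  a_k=1  p_k/q_k = 258065/13716
(x₁, y₁) = (258065, 13716);  258065² − 354·13716² = 1 ✓
(258065+13716√354)^2 = 133195088449 + 7079239080√354
(258065+13716√354)^3 = 68745981000924305 + 3653807666346684√354
(258065+13716√354)^4 = 35481863173873866451201 + 1885839750824434773840√354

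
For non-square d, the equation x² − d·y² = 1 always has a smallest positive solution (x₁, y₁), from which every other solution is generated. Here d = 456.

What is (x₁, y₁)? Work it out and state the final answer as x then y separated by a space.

[21; 2,1,4,1,2,42] for √456; ℓ=6 ⇒ convergent index 5
a_0=21:  p_0=21·1+0=21,  q_0=21·0+1=1
a_1=2:  p_1=2·21+1=43,  q_1=2·1+0=2
a_2=1:  p_2=1·43+21=64,  q_2=1·2+1=3
…
a_4=1:  p_4=1·299+64=363,  q_4=1·14+3=17
a_5=2:  p_5=2·363+299=1025,  q_5=2·17+14=48
fundamental: x₁=1025, y₁=48  (since 1050625 − 456·2304 = 1)

1025 48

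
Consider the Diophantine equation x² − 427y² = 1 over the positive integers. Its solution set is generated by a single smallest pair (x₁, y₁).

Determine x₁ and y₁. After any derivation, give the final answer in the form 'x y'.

√427 → a₀=20, period (1,1,1,40); ℓ=4 even so k=3
a_0=20:  p_0=20·1+0=20,  q_0=20·0+1=1
a_1=1:  p_1=1·20+1=21,  q_1=1·1+0=1
a_2=1:  p_2=1·21+20=41,  q_2=1·1+1=2
a_3=1:  p_3=1·41+21=62,  q_3=1·2+1=3
fundamental: x₁=62, y₁=3  (since 3844 − 427·9 = 1)

62 3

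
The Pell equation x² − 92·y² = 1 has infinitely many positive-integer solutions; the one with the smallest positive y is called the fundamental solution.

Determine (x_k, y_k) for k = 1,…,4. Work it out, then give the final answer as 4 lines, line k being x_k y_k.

√92 → a₀=9, period (1,1,2,4,2,1,1,18); ℓ=8 even so k=7
a_0=9:  p_0=9·1+0=9,  q_0=9·0+1=1
a_1=1:  p_1=1·9+1=10,  q_1=1·1+0=1
a_2=1:  p_2=1·10+9=19,  q_2=1·1+1=2
a_3=2:  p_3=2·19+10=48,  q_3=2·2+1=5
a_4=4:  p_4=4·48+19=211,  q_4=4·5+2=22
a_5=2:  p_5=2·211+48=470,  q_5=2·22+5=49
a_6=1:  p_6=1·470+211=681,  q_6=1·49+22=71
a_7=1:  p_7=1·681+470=1151,  q_7=1·71+49=120
fundamental: x₁=1151, y₁=120  (since 1324801 − 92·14400 = 1)
n=2: (1151,120)∘(1151,120) = (1151·1151+92·120·120, 1151·120+120·1151) = (2649601,276240)
n=3: (2649601,276240)∘(1151,120) = (1151·2649601+92·120·276240, 1151·276240+120·2649601) = (6099380351,635904360)
n=4: (6099380351,635904360)∘(1151,120) = (1151·6099380351+92·120·635904360, 1151·635904360+120·6099380351) = (14040770918401,1463851560480)

1151 120
2649601 276240
6099380351 635904360
14040770918401 1463851560480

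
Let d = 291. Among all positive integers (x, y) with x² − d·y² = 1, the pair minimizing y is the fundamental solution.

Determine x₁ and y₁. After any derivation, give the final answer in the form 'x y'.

290 17

d=291: √d = [17; 17,34] (ℓ=2, even), read p_1/q_1
k=0  a_k=17  p_k/q_k = 17/1
k=1  a_k=17  p_k/q_k = 290/17
fundamental: x₁=290, y₁=17  (since 84100 − 291·289 = 1)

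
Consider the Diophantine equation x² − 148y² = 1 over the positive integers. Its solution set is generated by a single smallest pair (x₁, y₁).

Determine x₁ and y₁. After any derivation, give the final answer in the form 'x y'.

[12; 6,24] for √148; ℓ=2 ⇒ convergent index 1
i=0: a=12 ⇒ p=12, q=1
i=1: a=6 ⇒ p=73, q=6
(x₁, y₁) = (73, 6);  73² − 148·6² = 1 ✓

73 6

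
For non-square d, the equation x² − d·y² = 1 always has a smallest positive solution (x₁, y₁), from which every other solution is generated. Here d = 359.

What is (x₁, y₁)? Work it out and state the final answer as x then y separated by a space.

√359 → a₀=18, period (1,17,1,36); ℓ=4 even so k=3
k=0  a_k=18  p_k/q_k = 18/1
k=1  a_k=1  p_k/q_k = 19/1
k=2  a_k=17  p_k/q_k = 341/18
k=3  a_k=1  p_k/q_k = 360/19
(x₁, y₁) = (360, 19);  360² − 359·19² = 1 ✓

360 19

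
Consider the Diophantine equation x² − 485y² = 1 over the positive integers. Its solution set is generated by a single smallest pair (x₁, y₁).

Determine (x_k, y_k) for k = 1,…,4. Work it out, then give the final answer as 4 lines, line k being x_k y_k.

969 44
1877921 85272
3639409929 165257092
7053174564481 320268159024

[22; 44] for √485; ℓ=1 ⇒ convergent index 1
k=0  a_k=22  p_k/q_k = 22/1
k=1  a_k=44  p_k/q_k = 969/44
→ (969, 44).  Check: 969²=938961, 485·44²=938960, difference 1.
k=2:  x_2 = 969·969+485·44·44 = 1877921,  y_2 = 969·44+44·969 = 85272
k=3:  x_3 = 969·1877921+485·44·85272 = 3639409929,  y_3 = 969·85272+44·1877921 = 165257092
k=4:  x_4 = 969·3639409929+485·44·165257092 = 7053174564481,  y_4 = 969·165257092+44·3639409929 = 320268159024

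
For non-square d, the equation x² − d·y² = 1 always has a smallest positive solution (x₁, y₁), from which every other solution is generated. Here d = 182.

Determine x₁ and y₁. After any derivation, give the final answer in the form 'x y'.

√182 = [13; 2,26, …], period ℓ=2 (even) → k=1
k=0  a_k=13  p_k/q_k = 13/1
k=1  a_k=2  p_k/q_k = 27/2
fundamental: x₁=27, y₁=2  (since 729 − 182·4 = 1)

27 2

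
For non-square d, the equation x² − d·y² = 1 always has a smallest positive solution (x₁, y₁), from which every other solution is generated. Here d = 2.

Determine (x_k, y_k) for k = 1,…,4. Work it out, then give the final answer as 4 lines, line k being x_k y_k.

3 2
17 12
99 70
577 408

√2 = [1; 2, …], period ℓ=1 (odd) → k=1
a_0=1:  p_0=1·1+0=1,  q_0=1·0+1=1
a_1=2:  p_1=2·1+1=3,  q_1=2·1+0=2
fundamental: x₁=3, y₁=2  (since 9 − 2·4 = 1)
(x_2, y_2) = (3·3 + 2·2·2, 3·2 + 2·3) = (17, 12)
(x_3, y_3) = (3·17 + 2·2·12, 3·12 + 2·17) = (99, 70)
(x_4, y_4) = (3·99 + 2·2·70, 3·70 + 2·99) = (577, 408)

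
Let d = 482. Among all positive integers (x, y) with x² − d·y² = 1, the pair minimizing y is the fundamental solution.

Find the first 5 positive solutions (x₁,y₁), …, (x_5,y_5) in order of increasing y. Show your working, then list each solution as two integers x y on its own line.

483 22
466577 21252
450712899 20529410
435388193857 19831388808
420584544552963 19157101059118

√482 = [21; 1,20,1,42, …], period ℓ=4 (even) → k=3
step 0: (21, 1)  from 21·(1,0) + (0,1)
…
step 2: (461, 21)  from 20·(22,1) + (21,1)
step 3: (483, 22)  from 1·(461,21) + (22,1)
(x₁, y₁) = (483, 22);  483² − 482·22² = 1 ✓
(x_2, y_2) = (483·483 + 482·22·22, 483·22 + 22·483) = (466577, 21252)
(x_3, y_3) = (483·466577 + 482·22·21252, 483·21252 + 22·466577) = (450712899, 20529410)
(x_4, y_4) = (483·450712899 + 482·22·20529410, 483·20529410 + 22·450712899) = (435388193857, 19831388808)
(x_5, y_5) = (483·435388193857 + 482·22·19831388808, 483·19831388808 + 22·435388193857) = (420584544552963, 19157101059118)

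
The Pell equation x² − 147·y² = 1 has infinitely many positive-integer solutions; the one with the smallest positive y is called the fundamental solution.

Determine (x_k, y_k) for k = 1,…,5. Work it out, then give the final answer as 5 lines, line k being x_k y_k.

97 8
18817 1552
3650401 301080
708158977 58407968
137379191137 11330844712

√147 → a₀=12, period (8,24); ℓ=2 even so k=1
a_0=12:  p_0=12·1+0=12,  q_0=12·0+1=1
a_1=8:  p_1=8·12+1=97,  q_1=8·1+0=8
(x₁, y₁) = (97, 8);  97² − 147·8² = 1 ✓
n=2: (97,8)∘(97,8) = (97·97+147·8·8, 97·8+8·97) = (18817,1552)
n=3: (18817,1552)∘(97,8) = (97·18817+147·8·1552, 97·1552+8·18817) = (3650401,301080)
n=4: (3650401,301080)∘(97,8) = (97·3650401+147·8·301080, 97·301080+8·3650401) = (708158977,58407968)
n=5: (708158977,58407968)∘(97,8) = (97·708158977+147·8·58407968, 97·58407968+8·708158977) = (137379191137,11330844712)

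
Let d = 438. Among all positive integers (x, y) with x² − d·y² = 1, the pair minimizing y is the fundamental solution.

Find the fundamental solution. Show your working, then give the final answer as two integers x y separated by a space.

293 14

[20; 1,12,1,40] for √438; ℓ=4 ⇒ convergent index 3
i=0: a=20 ⇒ p=20, q=1
…
i=2: a=12 ⇒ p=272, q=13
i=3: a=1 ⇒ p=293, q=14
fundamental: x₁=293, y₁=14  (since 85849 − 438·196 = 1)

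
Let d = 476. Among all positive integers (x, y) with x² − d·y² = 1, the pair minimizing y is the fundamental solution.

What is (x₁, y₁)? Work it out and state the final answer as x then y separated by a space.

√476 → a₀=21, period (1,4,2,10,2,4,1,42); ℓ=8 even so k=7
step 0: (21, 1)  from 21·(1,0) + (0,1)
…
step 6: (23541, 1079)  from 4·(5258,241) + (2509,115)
step 7: (28799, 1320)  from 1·(23541,1079) + (5258,241)
fundamental: x₁=28799, y₁=1320  (since 829382401 − 476·1742400 = 1)

28799 1320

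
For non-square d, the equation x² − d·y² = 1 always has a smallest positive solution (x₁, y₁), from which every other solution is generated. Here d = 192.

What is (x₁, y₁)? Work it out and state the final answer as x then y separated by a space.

d=192: √d = [13; 1,5,1,26] (ℓ=4, even), read p_3/q_3
k=0  a_k=13  p_k/q_k = 13/1
…
k=2  a_k=5  p_k/q_k = 83/6
k=3  a_k=1  p_k/q_k = 97/7
fundamental: x₁=97, y₁=7  (since 9409 − 192·49 = 1)

97 7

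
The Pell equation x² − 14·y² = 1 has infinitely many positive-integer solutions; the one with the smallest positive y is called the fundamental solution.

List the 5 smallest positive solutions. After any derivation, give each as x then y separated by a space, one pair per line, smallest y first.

15 4
449 120
13455 3596
403201 107760
12082575 3229204

[3; 1,2,1,6] for √14; ℓ=4 ⇒ convergent index 3
i=0: a=3 ⇒ p=3, q=1
i=1: a=1 ⇒ p=4, q=1
i=2: a=2 ⇒ p=11, q=3
i=3: a=1 ⇒ p=15, q=4
fundamental: x₁=15, y₁=4  (since 225 − 14·16 = 1)
n=2: (15,4)∘(15,4) = (15·15+14·4·4, 15·4+4·15) = (449,120)
n=3: (449,120)∘(15,4) = (15·449+14·4·120, 15·120+4·449) = (13455,3596)
n=4: (13455,3596)∘(15,4) = (15·13455+14·4·3596, 15·3596+4·13455) = (403201,107760)
n=5: (403201,107760)∘(15,4) = (15·403201+14·4·107760, 15·107760+4·403201) = (12082575,3229204)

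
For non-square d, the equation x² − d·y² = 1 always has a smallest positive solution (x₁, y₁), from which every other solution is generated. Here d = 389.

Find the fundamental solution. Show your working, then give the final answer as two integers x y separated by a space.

3287049 166660

[19; 1,2,1,1,1,1,2,1,38] for √389; ℓ=9 ⇒ convergent index 17
k=0  a_k=19  p_k/q_k = 19/1
…
k=2  a_k=2  p_k/q_k = 59/3
k=3  a_k=1  p_k/q_k = 79/4
k=4  a_k=1  p_k/q_k = 138/7
k=5  a_k=1  p_k/q_k = 217/11
k=6  a_k=1  p_k/q_k = 355/18
k=7  a_k=2  p_k/q_k = 927/47
…
k=9  a_k=38  p_k/q_k = 49643/2517
k=10  a_k=1  p_k/q_k = 50925/2582
k=11  a_k=2  p_k/q_k = 151493/7681
k=12  a_k=1  p_k/q_k = 202418/10263
k=13  a_k=1  p_k/q_k = 353911/17944
k=14  a_k=1  p_k/q_k = 556329/28207
k=15  a_k=1  p_k/q_k = 910240/46151
k=16  a_k=2  p_k/q_k = 2376809/120509
k=17  a_k=1  p_k/q_k = 3287049/166660
→ (3287049, 166660).  Check: 3287049²=10804691128401, 389·166660²=10804691128400, difference 1.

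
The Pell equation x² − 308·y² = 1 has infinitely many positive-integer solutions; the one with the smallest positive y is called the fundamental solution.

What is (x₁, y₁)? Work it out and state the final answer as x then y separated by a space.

√308 = [17; 1,1,4,1,1,34, …], period ℓ=6 (even) → k=5
k=0  a_k=17  p_k/q_k = 17/1
…
k=3  a_k=4  p_k/q_k = 158/9
k=4  a_k=1  p_k/q_k = 193/11
k=5  a_k=1  p_k/q_k = 351/20
fundamental: x₁=351, y₁=20  (since 123201 − 308·400 = 1)

351 20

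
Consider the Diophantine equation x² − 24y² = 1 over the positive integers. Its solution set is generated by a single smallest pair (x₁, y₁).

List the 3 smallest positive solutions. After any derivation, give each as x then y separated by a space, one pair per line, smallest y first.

5 1
49 10
485 99

[4; 1,8] for √24; ℓ=2 ⇒ convergent index 1
step 0: (4, 1)  from 4·(1,0) + (0,1)
step 1: (5, 1)  from 1·(4,1) + (1,0)
fundamental: x₁=5, y₁=1  (since 25 − 24·1 = 1)
n=2: (5,1)∘(5,1) = (5·5+24·1·1, 5·1+1·5) = (49,10)
n=3: (49,10)∘(5,1) = (5·49+24·1·10, 5·10+1·49) = (485,99)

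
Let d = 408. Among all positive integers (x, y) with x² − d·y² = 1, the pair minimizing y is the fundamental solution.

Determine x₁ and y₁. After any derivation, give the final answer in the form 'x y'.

d=408: √d = [20; 5,40] (ℓ=2, even), read p_1/q_1
a_0=20:  p_0=20·1+0=20,  q_0=20·0+1=1
a_1=5:  p_1=5·20+1=101,  q_1=5·1+0=5
→ (101, 5).  Check: 101²=10201, 408·5²=10200, difference 1.

101 5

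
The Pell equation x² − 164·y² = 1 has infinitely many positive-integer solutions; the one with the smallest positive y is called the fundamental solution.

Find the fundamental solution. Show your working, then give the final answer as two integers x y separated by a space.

2049 160

√164 → a₀=12, period (1,4,6,4,1,24); ℓ=6 even so k=5
a_0=12:  p_0=12·1+0=12,  q_0=12·0+1=1
a_1=1:  p_1=1·12+1=13,  q_1=1·1+0=1
…
a_4=4:  p_4=4·397+64=1652,  q_4=4·31+5=129
a_5=1:  p_5=1·1652+397=2049,  q_5=1·129+31=160
fundamental: x₁=2049, y₁=160  (since 4198401 − 164·25600 = 1)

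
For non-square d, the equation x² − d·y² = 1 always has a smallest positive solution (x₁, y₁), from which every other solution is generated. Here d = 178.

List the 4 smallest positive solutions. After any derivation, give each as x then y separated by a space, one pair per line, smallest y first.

√178 = [13; 2,1,12,1,2,26, …], period ℓ=6 (even) → k=5
k=0  a_k=13  p_k/q_k = 13/1
k=1  a_k=2  p_k/q_k = 27/2
k=2  a_k=1  p_k/q_k = 40/3
k=3  a_k=12  p_k/q_k = 507/38
k=4  a_k=1  p_k/q_k = 547/41
k=5  a_k=2  p_k/q_k = 1601/120
(x₁, y₁) = (1601, 120);  1601² − 178·120² = 1 ✓
(1601+120√178)^2 = 5126401 + 384240√178
(1601+120√178)^3 = 16414734401 + 1230336360√178
(1601+120√178)^4 = 52559974425601 + 3939536640480√178

1601 120
5126401 384240
16414734401 1230336360
52559974425601 3939536640480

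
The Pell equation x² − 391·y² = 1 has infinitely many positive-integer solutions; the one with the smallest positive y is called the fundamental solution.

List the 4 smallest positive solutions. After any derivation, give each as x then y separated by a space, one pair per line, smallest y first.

d=391: √d = [19; 1,3,2,2,1,…,3,1,38] (ℓ=16, even), read p_15/q_15
i=0: a=19 ⇒ p=19, q=1
i=1: a=1 ⇒ p=20, q=1
…
i=7: a=2 ⇒ p=2709, q=137
i=8: a=19 ⇒ p=52519, q=2656
i=9: a=2 ⇒ p=107747, q=5449
…
i=11: a=1 ⇒ p=268013, q=13554
…
i=13: a=2 ⇒ p=1660597, q=83980
i=14: a=3 ⇒ p=5678083, q=287153
i=15: a=1 ⇒ p=7338680, q=371133
→ (7338680, 371133).  Check: 7338680²=53856224142400, 391·371133²=53856224142399, difference 1.
(x_2, y_2) = (7338680·7338680 + 391·371133·371133, 7338680·371133 + 371133·7338680) = (107712448284799, 5447252648880)
(x_3, y_3) = (7338680·107712448284799 + 391·371133·5447252648880, 7338680·5447252648880 + 371133·107712448284799) = (1580934379957370111960, 79951288138564985667)
(x_4, y_4) = (7338680·1580934379957370111960 + 391·371133·79951288138564985667, 7338680·79951288138564985667 + 371133·1580934379957370111960) = (23203943031010998074028940801, 1173473838473442730776750240)

7338680 371133
107712448284799 5447252648880
1580934379957370111960 79951288138564985667
23203943031010998074028940801 1173473838473442730776750240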